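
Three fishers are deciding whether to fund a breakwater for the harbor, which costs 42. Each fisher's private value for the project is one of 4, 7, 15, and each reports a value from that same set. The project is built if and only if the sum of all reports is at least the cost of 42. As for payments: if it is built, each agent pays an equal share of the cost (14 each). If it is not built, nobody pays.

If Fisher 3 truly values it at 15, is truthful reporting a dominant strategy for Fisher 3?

Yes

Check each profile of the others' reports and compare truth against every alternative report.
Others report (15, 15): truth gives 1, best alternative gives 0.
Others report (4, 4): truth gives 0, best alternative gives 0.
Others report (4, 7): truth gives 0, best alternative gives 0.
Others report (4, 15): truth gives 0, best alternative gives 0.
Others report (7, 4): truth gives 0, best alternative gives 0.
Others report (7, 7): truth gives 0, best alternative gives 0.
(Remaining 3 profiles checked similarly; truth is weakly best in each.)
In every case the truthful report is at least as good as any alternative, so it is a dominant strategy.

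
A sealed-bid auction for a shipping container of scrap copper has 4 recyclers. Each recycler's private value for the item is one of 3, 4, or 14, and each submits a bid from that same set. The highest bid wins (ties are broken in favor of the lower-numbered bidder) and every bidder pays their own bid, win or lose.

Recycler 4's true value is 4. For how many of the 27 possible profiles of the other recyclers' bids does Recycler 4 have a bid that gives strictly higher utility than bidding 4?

Others bid (3, 3, 4): truth gives -4; bid 3 gives -3 > -4. Violating.
Others bid (3, 3, 14): truth gives -4; bid 3 gives -3 > -4. Violating.
Others bid (3, 4, 3): truth gives -4; bid 3 gives -3 > -4. Violating.
Others bid (3, 4, 4): truth gives -4; bid 3 gives -3 > -4. Violating.
Others bid (3, 3, 3): truth gives 0; no alternative beats it.
(Checking all 27 profiles: 26 have a profitable deviation, 1 does not.)

26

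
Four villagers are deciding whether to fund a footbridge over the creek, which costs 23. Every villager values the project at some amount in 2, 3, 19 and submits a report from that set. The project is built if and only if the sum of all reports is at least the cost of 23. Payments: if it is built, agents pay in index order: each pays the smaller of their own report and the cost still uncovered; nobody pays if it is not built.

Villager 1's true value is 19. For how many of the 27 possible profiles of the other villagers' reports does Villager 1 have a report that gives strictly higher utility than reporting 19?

19

Others report (2, 2, 19): truth gives 0; report 2 gives 17 > 0. Violating.
Others report (2, 3, 19): truth gives 0; report 2 gives 17 > 0. Violating.
Others report (2, 19, 2): truth gives 0; report 2 gives 17 > 0. Violating.
Others report (2, 19, 3): truth gives 0; report 2 gives 17 > 0. Violating.
Others report (2, 2, 2): truth gives 0; no alternative beats it.
Others report (2, 2, 3): truth gives 0; no alternative beats it.
(Checking all 27 profiles: 19 have a profitable deviation, 8 do not.)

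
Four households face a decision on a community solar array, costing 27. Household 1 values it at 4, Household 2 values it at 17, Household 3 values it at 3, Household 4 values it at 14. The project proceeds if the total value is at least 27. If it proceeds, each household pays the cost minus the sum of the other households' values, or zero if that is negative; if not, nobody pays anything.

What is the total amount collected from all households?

9

Total value 38 ≥ cost 27, so it is built.
Household 1: others sum to 34; max(0, 27 - 34) = 0.
Household 2: others sum to 21; max(0, 27 - 21) = 6.
Household 3: others sum to 35; max(0, 27 - 35) = 0.
Household 4: others sum to 24; max(0, 27 - 24) = 3.
Total collected = 0 + 6 + 0 + 3 = 9.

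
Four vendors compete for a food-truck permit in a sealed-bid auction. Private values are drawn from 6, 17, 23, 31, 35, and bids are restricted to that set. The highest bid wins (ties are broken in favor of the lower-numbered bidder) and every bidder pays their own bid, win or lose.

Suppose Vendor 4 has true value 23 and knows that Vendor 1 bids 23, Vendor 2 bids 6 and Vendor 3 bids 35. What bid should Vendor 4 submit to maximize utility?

6

Bid 6: loses but pays 6, utility -6.
Bid 17: loses but pays 17, utility -17.
Bid 23: loses but pays 23, utility -23.
Bid 31: loses but pays 31, utility -31.
Bid 35: loses but pays 35, utility -35.
The best choice is 6 with utility -6.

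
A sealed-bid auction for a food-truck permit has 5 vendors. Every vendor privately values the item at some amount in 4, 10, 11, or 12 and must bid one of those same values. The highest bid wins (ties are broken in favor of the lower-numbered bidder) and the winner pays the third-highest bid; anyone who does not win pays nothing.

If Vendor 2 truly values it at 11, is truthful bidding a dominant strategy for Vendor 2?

Consider the case where Vendor 1 bids 4, Vendor 3 bids 4, Vendor 4 bids 4 and Vendor 5 bids 12.
Truthful bid 11: loses, pays 0, utility 0.
Bid 12 instead: wins, pays 4, utility 11 - 4 = 7.
Since 7 > 0, bidding 12 is strictly better here, so truthful bidding is not dominant.

No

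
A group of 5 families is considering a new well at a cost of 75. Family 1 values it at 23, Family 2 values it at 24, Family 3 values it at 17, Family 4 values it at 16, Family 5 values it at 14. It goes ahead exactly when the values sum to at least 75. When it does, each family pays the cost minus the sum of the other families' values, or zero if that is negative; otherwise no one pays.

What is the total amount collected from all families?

Total value 94 ≥ cost 75, so it is built.
Family 1: others sum to 71; max(0, 75 - 71) = 4.
Family 2: others sum to 70; max(0, 75 - 70) = 5.
Family 3: others sum to 77; max(0, 75 - 77) = 0.
Family 4: others sum to 78; max(0, 75 - 78) = 0.
Family 5: others sum to 80; max(0, 75 - 80) = 0.
Total collected = 4 + 5 + 0 + 0 + 0 = 9.

9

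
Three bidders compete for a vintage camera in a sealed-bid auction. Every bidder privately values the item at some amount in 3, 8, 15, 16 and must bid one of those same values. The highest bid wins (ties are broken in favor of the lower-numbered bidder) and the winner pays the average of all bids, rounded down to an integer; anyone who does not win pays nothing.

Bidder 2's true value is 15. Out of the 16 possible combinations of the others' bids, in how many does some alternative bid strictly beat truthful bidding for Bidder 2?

Others bid (3, 3): truth gives 8; bid 8 gives 11 > 8. Violating.
Others bid (3, 8): truth gives 7; bid 8 gives 9 > 7. Violating.
Others bid (3, 16): truth gives 0; bid 16 gives 4 > 0. Violating.
Others bid (8, 16): truth gives 0; bid 16 gives 2 > 0. Violating.
Others bid (3, 15): truth gives 4; no alternative beats it.
Others bid (8, 3): truth gives 7; no alternative beats it.
(Checking all 16 profiles: 6 have a profitable deviation, 10 do not.)

6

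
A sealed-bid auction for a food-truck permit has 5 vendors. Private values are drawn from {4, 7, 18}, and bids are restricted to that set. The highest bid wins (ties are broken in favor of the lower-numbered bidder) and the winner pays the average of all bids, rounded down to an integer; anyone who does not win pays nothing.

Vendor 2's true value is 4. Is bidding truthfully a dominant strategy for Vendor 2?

Check each profile of the others' bids and compare truth against every alternative bid.
Others bid (4, 7, 7, 7): truth gives 0, best alternative gives -2.
Others bid (4, 4, 4, 7): truth gives 0, best alternative gives -1.
Others bid (4, 4, 7, 4): truth gives 0, best alternative gives -1.
Others bid (4, 4, 7, 7): truth gives 0, best alternative gives -1.
Others bid (4, 7, 4, 4): truth gives 0, best alternative gives -1.
Others bid (4, 7, 4, 7): truth gives 0, best alternative gives -1.
(Remaining 75 profiles checked similarly; truth is weakly best in each.)
In every case the truthful bid is at least as good as any alternative, so it is a dominant strategy.

Yes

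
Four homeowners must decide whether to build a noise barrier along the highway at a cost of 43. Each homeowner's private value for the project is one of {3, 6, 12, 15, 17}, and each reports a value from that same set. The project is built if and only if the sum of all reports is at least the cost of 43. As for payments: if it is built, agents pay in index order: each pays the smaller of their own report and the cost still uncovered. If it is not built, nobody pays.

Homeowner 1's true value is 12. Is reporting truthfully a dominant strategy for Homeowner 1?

Consider the case where Homeowner 2 reports 3, Homeowner 3 reports 17 and Homeowner 4 reports 17.
Truthful report 12: project built, pays 12, utility 12 - 12 = 0.
Report 6 instead: project built, pays 6, utility 12 - 6 = 6.
Since 6 > 0, reporting 6 is strictly better here, so truthful reporting is not dominant.

No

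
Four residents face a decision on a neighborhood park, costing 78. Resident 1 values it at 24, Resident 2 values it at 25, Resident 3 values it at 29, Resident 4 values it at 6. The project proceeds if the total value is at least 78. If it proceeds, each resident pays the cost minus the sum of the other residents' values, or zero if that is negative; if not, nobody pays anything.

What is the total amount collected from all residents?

Total value 84 ≥ cost 78, so it is built.
Resident 1: others sum to 60; max(0, 78 - 60) = 18.
Resident 2: others sum to 59; max(0, 78 - 59) = 19.
Resident 3: others sum to 55; max(0, 78 - 55) = 23.
Resident 4: others sum to 78; max(0, 78 - 78) = 0.
Total collected = 18 + 19 + 23 + 0 = 60.

60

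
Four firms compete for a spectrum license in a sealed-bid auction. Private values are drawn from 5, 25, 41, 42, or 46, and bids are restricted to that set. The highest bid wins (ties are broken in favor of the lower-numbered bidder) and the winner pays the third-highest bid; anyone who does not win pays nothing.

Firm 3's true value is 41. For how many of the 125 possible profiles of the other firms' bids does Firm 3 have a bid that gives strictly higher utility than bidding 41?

Others bid (5, 5, 42): truth gives 0; bid 42 gives 36 > 0. Violating.
Others bid (5, 5, 46): truth gives 0; bid 46 gives 36 > 0. Violating.
Others bid (5, 25, 42): truth gives 0; bid 42 gives 16 > 0. Violating.
Others bid (5, 25, 46): truth gives 0; bid 46 gives 16 > 0. Violating.
Others bid (5, 5, 5): truth gives 36; no alternative beats it.
Others bid (5, 5, 25): truth gives 36; no alternative beats it.
(Checking all 125 profiles: 24 have a profitable deviation, 101 do not.)

24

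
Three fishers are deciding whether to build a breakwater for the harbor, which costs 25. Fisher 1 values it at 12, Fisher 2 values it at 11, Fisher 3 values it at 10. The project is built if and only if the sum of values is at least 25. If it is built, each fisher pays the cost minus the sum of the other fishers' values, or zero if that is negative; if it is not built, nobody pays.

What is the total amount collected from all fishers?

9

Total value 33 ≥ cost 25, so it is built.
Fisher 1: others sum to 21; max(0, 25 - 21) = 4.
Fisher 2: others sum to 22; max(0, 25 - 22) = 3.
Fisher 3: others sum to 23; max(0, 25 - 23) = 2.
Total collected = 4 + 3 + 2 = 9.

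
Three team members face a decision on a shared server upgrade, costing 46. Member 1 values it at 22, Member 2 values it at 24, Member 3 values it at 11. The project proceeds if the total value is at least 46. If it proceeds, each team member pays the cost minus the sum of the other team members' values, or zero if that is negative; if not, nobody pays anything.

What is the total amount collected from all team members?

Total value 57 ≥ cost 46, so it is built.
Member 1: others sum to 35; max(0, 46 - 35) = 11.
Member 2: others sum to 33; max(0, 46 - 33) = 13.
Member 3: others sum to 46; max(0, 46 - 46) = 0.
Total collected = 11 + 13 + 0 = 24.

24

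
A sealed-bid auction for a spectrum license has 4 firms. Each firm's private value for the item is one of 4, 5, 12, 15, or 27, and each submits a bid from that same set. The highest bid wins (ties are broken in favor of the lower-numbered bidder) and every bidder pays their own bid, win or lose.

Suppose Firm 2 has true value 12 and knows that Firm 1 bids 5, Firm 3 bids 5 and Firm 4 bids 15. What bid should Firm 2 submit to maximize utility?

Bid 4: loses but pays 4, utility -4.
Bid 5: loses but pays 5, utility -5.
Bid 12: loses but pays 12, utility -12.
Bid 15: wins, pays 15, utility 12 - 15 = -3.
Bid 27: wins, pays 27, utility 12 - 27 = -15.
The best choice is 15 with utility -3.

15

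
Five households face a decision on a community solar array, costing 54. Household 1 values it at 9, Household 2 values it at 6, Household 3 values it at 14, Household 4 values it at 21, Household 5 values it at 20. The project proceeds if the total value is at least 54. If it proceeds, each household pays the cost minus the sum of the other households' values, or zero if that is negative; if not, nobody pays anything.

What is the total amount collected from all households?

Total value 70 ≥ cost 54, so it is built.
Household 1: others sum to 61; max(0, 54 - 61) = 0.
Household 2: others sum to 64; max(0, 54 - 64) = 0.
Household 3: others sum to 56; max(0, 54 - 56) = 0.
Household 4: others sum to 49; max(0, 54 - 49) = 5.
Household 5: others sum to 50; max(0, 54 - 50) = 4.
Total collected = 0 + 0 + 0 + 5 + 4 = 9.

9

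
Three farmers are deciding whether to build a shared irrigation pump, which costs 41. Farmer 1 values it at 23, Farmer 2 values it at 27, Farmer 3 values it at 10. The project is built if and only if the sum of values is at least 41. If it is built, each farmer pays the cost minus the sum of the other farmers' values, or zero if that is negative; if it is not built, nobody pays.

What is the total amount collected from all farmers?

12

Total value 60 ≥ cost 41, so it is built.
Farmer 1: others sum to 37; max(0, 41 - 37) = 4.
Farmer 2: others sum to 33; max(0, 41 - 33) = 8.
Farmer 3: others sum to 50; max(0, 41 - 50) = 0.
Total collected = 4 + 8 + 0 = 12.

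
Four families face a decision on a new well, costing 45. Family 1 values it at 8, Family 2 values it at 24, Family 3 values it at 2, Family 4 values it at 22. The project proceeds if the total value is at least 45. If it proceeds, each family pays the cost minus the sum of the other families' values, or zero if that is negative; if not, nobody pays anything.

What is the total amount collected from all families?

24

Total value 56 ≥ cost 45, so it is built.
Family 1: others sum to 48; max(0, 45 - 48) = 0.
Family 2: others sum to 32; max(0, 45 - 32) = 13.
Family 3: others sum to 54; max(0, 45 - 54) = 0.
Family 4: others sum to 34; max(0, 45 - 34) = 11.
Total collected = 0 + 13 + 0 + 11 = 24.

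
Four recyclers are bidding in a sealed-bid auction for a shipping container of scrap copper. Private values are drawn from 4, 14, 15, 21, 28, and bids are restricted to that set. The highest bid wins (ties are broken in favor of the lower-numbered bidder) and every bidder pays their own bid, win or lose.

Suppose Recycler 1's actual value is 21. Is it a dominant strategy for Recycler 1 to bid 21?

Consider the case where Recycler 2 bids 4, Recycler 3 bids 4 and Recycler 4 bids 4.
Truthful bid 21: wins, pays 21, utility 21 - 21 = 0.
Bid 4 instead: wins, pays 4, utility 21 - 4 = 17.
Since 17 > 0, bidding 4 is strictly better here, so truthful bidding is not dominant.

No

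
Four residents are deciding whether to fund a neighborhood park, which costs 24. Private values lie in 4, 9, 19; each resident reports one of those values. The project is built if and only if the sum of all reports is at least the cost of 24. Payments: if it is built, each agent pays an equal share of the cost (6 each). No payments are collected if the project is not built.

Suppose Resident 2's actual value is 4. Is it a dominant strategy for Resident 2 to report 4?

Check each profile of the others' reports and compare truth against every alternative report.
Others report (4, 4, 9): truth gives 0, best alternative gives -2.
Others report (4, 9, 4): truth gives 0, best alternative gives -2.
Others report (9, 4, 4): truth gives 0, best alternative gives -2.
Others report (4, 4, 19): truth gives -2, best alternative gives -2.
Others report (4, 9, 9): truth gives -2, best alternative gives -2.
Others report (4, 9, 19): truth gives -2, best alternative gives -2.
(Remaining 21 profiles checked similarly; truth is weakly best in each.)
In every case the truthful report is at least as good as any alternative, so it is a dominant strategy.

Yes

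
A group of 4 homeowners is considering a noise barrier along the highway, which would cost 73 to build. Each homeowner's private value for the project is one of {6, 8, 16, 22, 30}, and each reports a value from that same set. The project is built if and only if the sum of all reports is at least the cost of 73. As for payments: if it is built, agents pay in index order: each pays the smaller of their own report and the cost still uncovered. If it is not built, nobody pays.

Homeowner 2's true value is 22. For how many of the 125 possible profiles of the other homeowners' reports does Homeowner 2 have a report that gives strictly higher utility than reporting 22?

Others report (6, 22, 30): truth gives 0; report 16 gives 6 > 0. Violating.
Others report (6, 30, 22): truth gives 0; report 16 gives 6 > 0. Violating.
Others report (6, 30, 30): truth gives 0; report 8 gives 14 > 0. Violating.
Others report (8, 22, 30): truth gives 0; report 16 gives 6 > 0. Violating.
Others report (6, 6, 6): truth gives 0; no alternative beats it.
Others report (6, 6, 8): truth gives 0; no alternative beats it.
(Checking all 125 profiles: 41 have a profitable deviation, 84 do not.)

41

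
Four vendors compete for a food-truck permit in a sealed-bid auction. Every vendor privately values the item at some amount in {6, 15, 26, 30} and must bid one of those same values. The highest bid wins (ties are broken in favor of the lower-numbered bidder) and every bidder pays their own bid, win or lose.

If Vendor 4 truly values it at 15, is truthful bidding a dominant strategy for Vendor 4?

Consider the case where Vendor 1 bids 6, Vendor 2 bids 6 and Vendor 3 bids 15.
Truthful bid 15: loses but pays 15, utility -15.
Bid 6 instead: loses but pays 6, utility -6.
Since -6 > -15, bidding 6 is strictly better here, so truthful bidding is not dominant.

No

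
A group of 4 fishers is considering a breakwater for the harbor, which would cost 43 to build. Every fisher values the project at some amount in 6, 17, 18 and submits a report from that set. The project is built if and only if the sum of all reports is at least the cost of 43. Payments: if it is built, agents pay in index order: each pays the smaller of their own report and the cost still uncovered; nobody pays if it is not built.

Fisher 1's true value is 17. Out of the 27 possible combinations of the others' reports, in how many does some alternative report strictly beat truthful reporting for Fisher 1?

Others report (6, 17, 17): truth gives 0; report 6 gives 11 > 0. Violating.
Others report (6, 17, 18): truth gives 0; report 6 gives 11 > 0. Violating.
Others report (6, 18, 17): truth gives 0; report 6 gives 11 > 0. Violating.
Others report (6, 18, 18): truth gives 0; report 6 gives 11 > 0. Violating.
Others report (6, 6, 6): truth gives 0; no alternative beats it.
Others report (6, 6, 17): truth gives 0; no alternative beats it.
(Checking all 27 profiles: 20 have a profitable deviation, 7 do not.)

20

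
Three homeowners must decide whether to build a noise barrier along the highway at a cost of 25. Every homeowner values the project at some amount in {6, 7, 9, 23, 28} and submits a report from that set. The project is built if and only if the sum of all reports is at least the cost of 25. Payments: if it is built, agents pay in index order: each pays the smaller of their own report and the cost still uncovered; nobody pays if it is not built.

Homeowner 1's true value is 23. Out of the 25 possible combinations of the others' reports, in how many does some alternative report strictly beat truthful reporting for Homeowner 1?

Others report (6, 23): truth gives 0; report 6 gives 17 > 0. Violating.
Others report (6, 28): truth gives 0; report 6 gives 17 > 0. Violating.
Others report (7, 9): truth gives 0; report 9 gives 14 > 0. Violating.
Others report (7, 23): truth gives 0; report 6 gives 17 > 0. Violating.
Others report (6, 6): truth gives 0; no alternative beats it.
Others report (6, 7): truth gives 0; no alternative beats it.
(Checking all 25 profiles: 19 have a profitable deviation, 6 do not.)

19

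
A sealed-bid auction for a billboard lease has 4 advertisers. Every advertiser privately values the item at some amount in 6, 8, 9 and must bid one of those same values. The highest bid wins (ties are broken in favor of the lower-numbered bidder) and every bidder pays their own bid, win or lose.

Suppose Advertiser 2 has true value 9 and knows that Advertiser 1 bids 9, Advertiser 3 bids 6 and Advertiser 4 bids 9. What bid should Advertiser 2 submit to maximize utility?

Bid 6: loses but pays 6, utility -6.
Bid 8: loses but pays 8, utility -8.
Bid 9: loses but pays 9, utility -9.
The best choice is 6 with utility -6.

6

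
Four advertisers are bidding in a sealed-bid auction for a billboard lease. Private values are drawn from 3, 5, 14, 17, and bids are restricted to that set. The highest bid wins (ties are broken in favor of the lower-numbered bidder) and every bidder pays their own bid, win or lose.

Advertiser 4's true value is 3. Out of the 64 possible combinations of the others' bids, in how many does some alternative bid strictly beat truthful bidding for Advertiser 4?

Others bid (3, 3, 3): truth gives -3; bid 5 gives -2 > -3. Violating.
Others bid (3, 3, 5): truth gives -3; no alternative beats it.
Others bid (3, 3, 14): truth gives -3; no alternative beats it.
(Checking all 64 profiles: 1 has a profitable deviation, 63 do not.)

1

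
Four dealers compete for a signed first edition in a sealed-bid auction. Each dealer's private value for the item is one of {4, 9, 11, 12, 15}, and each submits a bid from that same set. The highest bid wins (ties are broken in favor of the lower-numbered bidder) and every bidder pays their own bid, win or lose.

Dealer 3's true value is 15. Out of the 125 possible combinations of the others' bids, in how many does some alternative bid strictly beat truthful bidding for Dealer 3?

81

Others bid (4, 4, 4): truth gives 0; bid 9 gives 6 > 0. Violating.
Others bid (4, 4, 9): truth gives 0; bid 9 gives 6 > 0. Violating.
Others bid (4, 4, 11): truth gives 0; bid 11 gives 4 > 0. Violating.
Others bid (4, 4, 12): truth gives 0; bid 12 gives 3 > 0. Violating.
Others bid (4, 4, 15): truth gives 0; no alternative beats it.
Others bid (4, 9, 15): truth gives 0; no alternative beats it.
(Checking all 125 profiles: 81 have a profitable deviation, 44 do not.)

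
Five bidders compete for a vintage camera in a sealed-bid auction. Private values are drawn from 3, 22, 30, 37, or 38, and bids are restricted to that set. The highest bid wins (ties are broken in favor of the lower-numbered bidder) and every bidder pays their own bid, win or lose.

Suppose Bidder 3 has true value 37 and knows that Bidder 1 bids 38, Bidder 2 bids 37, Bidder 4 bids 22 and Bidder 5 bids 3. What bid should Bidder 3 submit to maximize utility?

3

Bid 3: loses but pays 3, utility -3.
Bid 22: loses but pays 22, utility -22.
Bid 30: loses but pays 30, utility -30.
Bid 37: loses but pays 37, utility -37.
Bid 38: loses but pays 38, utility -38.
The best choice is 3 with utility -3.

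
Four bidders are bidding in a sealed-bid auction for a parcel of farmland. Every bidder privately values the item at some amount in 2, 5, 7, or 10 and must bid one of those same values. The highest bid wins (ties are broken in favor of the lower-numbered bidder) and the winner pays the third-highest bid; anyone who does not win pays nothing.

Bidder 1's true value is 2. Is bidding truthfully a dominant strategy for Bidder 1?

Yes

Check each profile of the others' bids and compare truth against every alternative bid.
Others bid (2, 5, 5): truth gives 0, best alternative gives -3.
Others bid (5, 2, 5): truth gives 0, best alternative gives -3.
Others bid (5, 5, 2): truth gives 0, best alternative gives -3.
Others bid (5, 5, 5): truth gives 0, best alternative gives -3.
Others bid (2, 2, 2): truth gives 0, best alternative gives 0.
Others bid (2, 2, 5): truth gives 0, best alternative gives 0.
(Remaining 58 profiles checked similarly; truth is weakly best in each.)
In every case the truthful bid is at least as good as any alternative, so it is a dominant strategy.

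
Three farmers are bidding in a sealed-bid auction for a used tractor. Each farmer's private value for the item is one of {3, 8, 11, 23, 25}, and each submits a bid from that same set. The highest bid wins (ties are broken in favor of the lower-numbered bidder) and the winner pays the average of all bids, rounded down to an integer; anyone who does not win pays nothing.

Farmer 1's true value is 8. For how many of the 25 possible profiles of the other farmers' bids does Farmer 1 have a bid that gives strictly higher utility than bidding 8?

Others bid (3, 3): truth gives 4; bid 3 gives 5 > 4. Violating.
Others bid (3, 8): truth gives 2; no alternative beats it.
Others bid (3, 11): truth gives 0; no alternative beats it.
(Checking all 25 profiles: 1 has a profitable deviation, 24 do not.)

1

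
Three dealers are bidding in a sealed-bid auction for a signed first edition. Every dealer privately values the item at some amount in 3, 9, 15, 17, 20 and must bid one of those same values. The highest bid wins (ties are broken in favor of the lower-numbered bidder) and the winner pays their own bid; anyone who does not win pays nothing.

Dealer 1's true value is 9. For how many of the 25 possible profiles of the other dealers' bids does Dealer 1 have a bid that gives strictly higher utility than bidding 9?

1

Others bid (3, 3): truth gives 0; bid 3 gives 6 > 0. Violating.
Others bid (3, 9): truth gives 0; no alternative beats it.
Others bid (3, 15): truth gives 0; no alternative beats it.
(Checking all 25 profiles: 1 has a profitable deviation, 24 do not.)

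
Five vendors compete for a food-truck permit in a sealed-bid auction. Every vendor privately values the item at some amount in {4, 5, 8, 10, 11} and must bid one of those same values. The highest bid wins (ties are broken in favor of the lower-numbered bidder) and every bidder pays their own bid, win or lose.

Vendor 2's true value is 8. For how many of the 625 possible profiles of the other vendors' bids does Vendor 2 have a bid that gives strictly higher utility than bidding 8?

579

Others bid (4, 4, 4, 4): truth gives 0; bid 5 gives 3 > 0. Violating.
Others bid (4, 4, 4, 5): truth gives 0; bid 5 gives 3 > 0. Violating.
Others bid (4, 4, 4, 10): truth gives -8; bid 10 gives -2 > -8. Violating.
Others bid (4, 4, 4, 11): truth gives -8; bid 11 gives -3 > -8. Violating.
Others bid (4, 4, 4, 8): truth gives 0; no alternative beats it.
Others bid (4, 4, 5, 8): truth gives 0; no alternative beats it.
(Checking all 625 profiles: 579 have a profitable deviation, 46 do not.)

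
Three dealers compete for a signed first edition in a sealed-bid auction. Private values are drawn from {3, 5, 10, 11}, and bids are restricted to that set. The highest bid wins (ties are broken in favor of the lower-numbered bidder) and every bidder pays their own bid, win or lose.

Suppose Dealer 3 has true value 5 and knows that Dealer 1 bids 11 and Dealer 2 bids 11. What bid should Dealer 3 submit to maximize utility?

Bid 3: loses but pays 3, utility -3.
Bid 5: loses but pays 5, utility -5.
Bid 10: loses but pays 10, utility -10.
Bid 11: loses but pays 11, utility -11.
The best choice is 3 with utility -3.

3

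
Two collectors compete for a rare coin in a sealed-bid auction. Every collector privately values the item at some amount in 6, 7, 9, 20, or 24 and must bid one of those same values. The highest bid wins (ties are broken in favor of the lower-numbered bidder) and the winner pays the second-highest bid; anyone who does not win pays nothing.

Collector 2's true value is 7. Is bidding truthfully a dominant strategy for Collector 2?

Yes

Check each profile of the others' bids and compare truth against every alternative bid.
Others bid (6): truth gives 1, best alternative gives 1.
Others bid (7): truth gives 0, best alternative gives 0.
Others bid (9): truth gives 0, best alternative gives 0.
Others bid (20): truth gives 0, best alternative gives 0.
Others bid (24): truth gives 0, best alternative gives 0.
In every case the truthful bid is at least as good as any alternative, so it is a dominant strategy.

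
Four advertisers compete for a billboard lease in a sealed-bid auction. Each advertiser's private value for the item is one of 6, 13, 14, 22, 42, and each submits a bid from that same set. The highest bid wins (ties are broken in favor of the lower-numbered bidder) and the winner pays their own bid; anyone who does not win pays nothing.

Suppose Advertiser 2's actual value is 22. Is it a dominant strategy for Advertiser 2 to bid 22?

Consider the case where Advertiser 1 bids 6, Advertiser 3 bids 6 and Advertiser 4 bids 6.
Truthful bid 22: wins, pays 22, utility 22 - 22 = 0.
Bid 13 instead: wins, pays 13, utility 22 - 13 = 9.
Since 9 > 0, bidding 13 is strictly better here, so truthful bidding is not dominant.

No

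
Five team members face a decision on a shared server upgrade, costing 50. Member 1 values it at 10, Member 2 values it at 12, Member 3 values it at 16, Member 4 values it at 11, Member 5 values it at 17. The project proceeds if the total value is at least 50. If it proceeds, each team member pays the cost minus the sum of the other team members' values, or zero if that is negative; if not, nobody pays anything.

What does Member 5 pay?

1

Total value 66 ≥ cost 50, so the project is built.
The other team members' values sum to 49.
Cost minus that sum is 50 - 49 = 1.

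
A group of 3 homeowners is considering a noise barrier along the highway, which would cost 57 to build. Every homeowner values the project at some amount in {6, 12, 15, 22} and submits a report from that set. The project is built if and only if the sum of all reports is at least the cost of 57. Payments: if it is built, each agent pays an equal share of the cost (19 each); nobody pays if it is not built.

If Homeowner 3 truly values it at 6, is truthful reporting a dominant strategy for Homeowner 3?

Yes

Check each profile of the others' reports and compare truth against every alternative report.
Others report (6, 6): truth gives 0, best alternative gives 0.
Others report (6, 12): truth gives 0, best alternative gives 0.
Others report (6, 15): truth gives 0, best alternative gives 0.
Others report (6, 22): truth gives 0, best alternative gives 0.
Others report (12, 6): truth gives 0, best alternative gives 0.
Others report (12, 12): truth gives 0, best alternative gives 0.
(Remaining 10 profiles checked similarly; truth is weakly best in each.)
In every case the truthful report is at least as good as any alternative, so it is a dominant strategy.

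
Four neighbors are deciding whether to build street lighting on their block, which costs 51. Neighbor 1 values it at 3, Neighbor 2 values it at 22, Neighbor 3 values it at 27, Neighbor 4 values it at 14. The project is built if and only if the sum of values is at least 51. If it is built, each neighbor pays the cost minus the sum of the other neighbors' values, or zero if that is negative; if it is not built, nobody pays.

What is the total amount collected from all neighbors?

Total value 66 ≥ cost 51, so it is built.
Neighbor 1: others sum to 63; max(0, 51 - 63) = 0.
Neighbor 2: others sum to 44; max(0, 51 - 44) = 7.
Neighbor 3: others sum to 39; max(0, 51 - 39) = 12.
Neighbor 4: others sum to 52; max(0, 51 - 52) = 0.
Total collected = 0 + 7 + 12 + 0 = 19.

19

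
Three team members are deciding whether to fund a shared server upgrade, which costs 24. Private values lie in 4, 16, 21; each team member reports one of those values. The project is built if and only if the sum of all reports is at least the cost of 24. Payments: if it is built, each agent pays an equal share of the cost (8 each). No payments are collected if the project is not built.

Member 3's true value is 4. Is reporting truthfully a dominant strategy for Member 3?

Check each profile of the others' reports and compare truth against every alternative report.
Others report (4, 4): truth gives 0, best alternative gives -4.
Others report (4, 16): truth gives -4, best alternative gives -4.
Others report (4, 21): truth gives -4, best alternative gives -4.
Others report (16, 4): truth gives -4, best alternative gives -4.
Others report (16, 16): truth gives -4, best alternative gives -4.
Others report (16, 21): truth gives -4, best alternative gives -4.
(Remaining 3 profiles checked similarly; truth is weakly best in each.)
In every case the truthful report is at least as good as any alternative, so it is a dominant strategy.

Yes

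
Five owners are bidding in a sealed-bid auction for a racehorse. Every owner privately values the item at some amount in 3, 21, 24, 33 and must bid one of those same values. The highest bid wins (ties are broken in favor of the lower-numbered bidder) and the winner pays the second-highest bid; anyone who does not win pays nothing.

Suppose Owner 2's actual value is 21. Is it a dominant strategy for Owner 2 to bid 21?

Yes

Check each profile of the others' bids and compare truth against every alternative bid.
Others bid (3, 3, 3, 3): truth gives 18, best alternative gives 18.
Others bid (3, 3, 3, 21): truth gives 0, best alternative gives 0.
Others bid (3, 3, 3, 24): truth gives 0, best alternative gives 0.
Others bid (3, 3, 3, 33): truth gives 0, best alternative gives 0.
Others bid (3, 3, 21, 3): truth gives 0, best alternative gives 0.
Others bid (3, 3, 21, 21): truth gives 0, best alternative gives 0.
(Remaining 250 profiles checked similarly; truth is weakly best in each.)
In every case the truthful bid is at least as good as any alternative, so it is a dominant strategy.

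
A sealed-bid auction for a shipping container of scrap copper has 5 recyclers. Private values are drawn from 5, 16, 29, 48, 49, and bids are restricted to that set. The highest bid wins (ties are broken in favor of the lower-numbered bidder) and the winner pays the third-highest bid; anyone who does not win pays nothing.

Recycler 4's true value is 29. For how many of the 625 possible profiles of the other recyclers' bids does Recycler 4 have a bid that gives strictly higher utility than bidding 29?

64

Others bid (5, 5, 5, 48): truth gives 0; bid 48 gives 24 > 0. Violating.
Others bid (5, 5, 5, 49): truth gives 0; bid 49 gives 24 > 0. Violating.
Others bid (5, 5, 16, 48): truth gives 0; bid 48 gives 13 > 0. Violating.
Others bid (5, 5, 16, 49): truth gives 0; bid 49 gives 13 > 0. Violating.
Others bid (5, 5, 5, 5): truth gives 24; no alternative beats it.
Others bid (5, 5, 5, 16): truth gives 24; no alternative beats it.
(Checking all 625 profiles: 64 have a profitable deviation, 561 do not.)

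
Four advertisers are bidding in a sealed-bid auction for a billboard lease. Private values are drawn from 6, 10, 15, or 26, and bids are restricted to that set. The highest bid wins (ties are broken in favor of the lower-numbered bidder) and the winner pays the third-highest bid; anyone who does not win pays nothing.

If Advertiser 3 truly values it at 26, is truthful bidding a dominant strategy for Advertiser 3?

Check each profile of the others' bids and compare truth against every alternative bid.
Others bid (6, 6, 26): truth gives 20, best alternative gives 0.
Others bid (6, 15, 6): truth gives 20, best alternative gives 0.
Others bid (15, 6, 6): truth gives 20, best alternative gives 0.
Others bid (6, 10, 26): truth gives 16, best alternative gives 0.
Others bid (6, 15, 10): truth gives 16, best alternative gives 0.
Others bid (10, 6, 26): truth gives 16, best alternative gives 0.
(Remaining 58 profiles checked similarly; truth is weakly best in each.)
In every case the truthful bid is at least as good as any alternative, so it is a dominant strategy.

Yes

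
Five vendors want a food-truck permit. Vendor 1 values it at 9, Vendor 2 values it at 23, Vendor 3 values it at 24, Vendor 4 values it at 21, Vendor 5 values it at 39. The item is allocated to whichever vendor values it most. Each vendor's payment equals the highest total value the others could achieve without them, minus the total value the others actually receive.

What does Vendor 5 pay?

24

Vendor 5 has the highest value and receives the item.
Without Vendor 5, the item would go to the next-highest value, 24, so the others could achieve 24.
With Vendor 5 present and winning, the others receive nothing, so their total is 0.
Payment = 24 - 0 = 24.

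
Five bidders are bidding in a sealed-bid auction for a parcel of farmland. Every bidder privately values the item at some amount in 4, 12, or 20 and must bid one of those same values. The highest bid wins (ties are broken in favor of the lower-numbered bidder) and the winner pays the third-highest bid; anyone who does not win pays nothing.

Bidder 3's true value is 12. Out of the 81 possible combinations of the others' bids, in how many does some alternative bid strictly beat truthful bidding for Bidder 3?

4

Others bid (4, 4, 4, 20): truth gives 0; bid 20 gives 8 > 0. Violating.
Others bid (4, 4, 20, 4): truth gives 0; bid 20 gives 8 > 0. Violating.
Others bid (4, 12, 4, 4): truth gives 0; bid 20 gives 8 > 0. Violating.
Others bid (12, 4, 4, 4): truth gives 0; bid 20 gives 8 > 0. Violating.
Others bid (4, 4, 4, 4): truth gives 8; no alternative beats it.
Others bid (4, 4, 4, 12): truth gives 8; no alternative beats it.
(Checking all 81 profiles: 4 have a profitable deviation, 77 do not.)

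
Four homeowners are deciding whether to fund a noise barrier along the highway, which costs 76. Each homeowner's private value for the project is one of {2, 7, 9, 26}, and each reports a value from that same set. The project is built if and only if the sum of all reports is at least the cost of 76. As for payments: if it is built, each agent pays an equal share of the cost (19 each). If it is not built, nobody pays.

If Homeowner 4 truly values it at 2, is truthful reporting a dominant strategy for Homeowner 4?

Check each profile of the others' reports and compare truth against every alternative report.
Others report (26, 26, 26): truth gives -17, best alternative gives -17.
Others report (2, 2, 2): truth gives 0, best alternative gives 0.
Others report (2, 2, 7): truth gives 0, best alternative gives 0.
Others report (2, 2, 9): truth gives 0, best alternative gives 0.
Others report (2, 2, 26): truth gives 0, best alternative gives 0.
Others report (2, 7, 2): truth gives 0, best alternative gives 0.
(Remaining 58 profiles checked similarly; truth is weakly best in each.)
In every case the truthful report is at least as good as any alternative, so it is a dominant strategy.

Yes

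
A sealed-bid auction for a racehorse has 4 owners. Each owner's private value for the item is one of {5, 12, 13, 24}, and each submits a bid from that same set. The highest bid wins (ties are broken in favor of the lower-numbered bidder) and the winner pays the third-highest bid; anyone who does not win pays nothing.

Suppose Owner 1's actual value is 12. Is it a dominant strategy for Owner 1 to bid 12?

Consider the case where Owner 2 bids 5, Owner 3 bids 5 and Owner 4 bids 13.
Truthful bid 12: loses, pays 0, utility 0.
Bid 13 instead: wins, pays 5, utility 12 - 5 = 7.
Since 7 > 0, bidding 13 is strictly better here, so truthful bidding is not dominant.

No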